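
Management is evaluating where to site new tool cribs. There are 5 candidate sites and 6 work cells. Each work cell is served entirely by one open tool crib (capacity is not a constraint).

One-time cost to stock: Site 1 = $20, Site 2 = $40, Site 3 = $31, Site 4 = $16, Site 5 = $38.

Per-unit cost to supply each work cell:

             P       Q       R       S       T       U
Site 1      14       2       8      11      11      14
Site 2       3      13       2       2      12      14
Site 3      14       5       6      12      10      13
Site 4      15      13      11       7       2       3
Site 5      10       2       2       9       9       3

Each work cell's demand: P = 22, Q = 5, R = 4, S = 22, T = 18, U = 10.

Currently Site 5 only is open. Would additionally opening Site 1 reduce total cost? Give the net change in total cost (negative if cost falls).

No — net change +20 (cost rises by 20).

Current service cost with {Site 5}: 628.
Adding Site 1: each work cell re-picks its cheapest; new service cost 628, saving 0.
Extra fixed cost: 20. Net change = 20 − 0 = 20.
(Totals: 666 → 686.)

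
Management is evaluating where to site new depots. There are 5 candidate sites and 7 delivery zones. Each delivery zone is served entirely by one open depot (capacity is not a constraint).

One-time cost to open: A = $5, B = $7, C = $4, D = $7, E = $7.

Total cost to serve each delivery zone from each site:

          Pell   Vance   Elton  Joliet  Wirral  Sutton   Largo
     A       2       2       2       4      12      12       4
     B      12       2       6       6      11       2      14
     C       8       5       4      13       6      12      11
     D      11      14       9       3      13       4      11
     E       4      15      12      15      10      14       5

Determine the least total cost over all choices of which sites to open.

For any fixed open set, each delivery zone goes to its cheapest open site; total = fixed + service.
{A, B, C}: Pell→A 2, Vance→A 2, Elton→A 2, Joliet→A 4, Wirral→C 6, Sutton→B 2, Largo→A 4. Service 22; fixed 16; total 38.
{A, B}: Pell→A 2, Vance→A 2, Elton→A 2, Joliet→A 4, Wirral→B 11, Sutton→B 2, Largo→A 4. Service 27; fixed 12; total 39.
{A, C, D}: service 23 + fixed 16 = 39
{A, B, C, D, E}: service 21 + fixed 30 = 51
No other subset beats 38.

Minimum total cost: 38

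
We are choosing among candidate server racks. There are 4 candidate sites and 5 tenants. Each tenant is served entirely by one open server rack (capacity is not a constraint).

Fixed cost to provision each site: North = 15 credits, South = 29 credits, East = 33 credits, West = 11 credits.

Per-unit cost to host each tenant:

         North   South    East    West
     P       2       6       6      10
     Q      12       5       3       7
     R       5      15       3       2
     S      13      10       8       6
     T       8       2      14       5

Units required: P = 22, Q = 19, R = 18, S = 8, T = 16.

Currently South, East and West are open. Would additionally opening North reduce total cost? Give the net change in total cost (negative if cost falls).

Current service cost with {South, East, West}: 305.
Adding North: each tenant re-picks its cheapest; new service cost 217, saving 88.
Extra fixed cost: 15. Net change = 15 − 88 = -73.
(Totals: 378 → 305.)

Yes — net change −73 (cost falls by 73).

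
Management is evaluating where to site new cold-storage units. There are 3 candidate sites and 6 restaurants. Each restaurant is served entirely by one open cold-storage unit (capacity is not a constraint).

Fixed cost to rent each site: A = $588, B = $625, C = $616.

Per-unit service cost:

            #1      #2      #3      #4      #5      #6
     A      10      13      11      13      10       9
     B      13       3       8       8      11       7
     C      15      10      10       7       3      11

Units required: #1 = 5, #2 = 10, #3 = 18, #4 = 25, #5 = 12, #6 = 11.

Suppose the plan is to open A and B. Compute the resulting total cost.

Each restaurant is assigned to its cheapest site among the open ones.
{A, B}: #1→A 10·5=50, #2→B 3·10=30, #3→B 8·18=144, #4→B 8·25=200, #5→A 10·12=120, #6→B 7·11=77. Service 621; fixed 1213; total 1834.

Total cost: 1834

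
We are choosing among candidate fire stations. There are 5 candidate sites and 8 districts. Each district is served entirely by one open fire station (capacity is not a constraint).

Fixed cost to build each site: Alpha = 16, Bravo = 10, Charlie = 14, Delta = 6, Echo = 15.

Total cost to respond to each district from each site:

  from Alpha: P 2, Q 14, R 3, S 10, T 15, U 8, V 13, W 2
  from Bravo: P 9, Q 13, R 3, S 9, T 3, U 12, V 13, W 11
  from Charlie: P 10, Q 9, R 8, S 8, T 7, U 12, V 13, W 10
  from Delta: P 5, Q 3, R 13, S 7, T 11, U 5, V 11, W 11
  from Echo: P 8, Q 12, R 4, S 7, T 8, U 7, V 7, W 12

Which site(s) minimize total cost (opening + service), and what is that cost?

For any fixed open set, each district goes to its cheapest open site; total = fixed + service.
{Bravo, Delta}: P→Delta 5, Q→Delta 3, R→Bravo 3, S→Delta 7, T→Bravo 3, U→Delta 5, V→Delta 11, W→Bravo 11. Service 48; fixed 16; total 64.
{Alpha, Delta}: P→Alpha 2, Q→Delta 3, R→Alpha 3, S→Delta 7, T→Delta 11, U→Delta 5, V→Delta 11, W→Alpha 2. Service 44; fixed 22; total 66.
{Alpha, Bravo, Delta}: P→Alpha 2, Q→Delta 3, R→Alpha 3, S→Delta 7, T→Bravo 3, U→Delta 5, V→Delta 11, W→Alpha 2. Service 36; fixed 32; total 68.
{Alpha, Bravo, Charlie, Delta, Echo}: P→Alpha 2, Q→Delta 3, R→Alpha 3, S→Delta 7, T→Bravo 3, U→Delta 5, V→Echo 7, W→Alpha 2. Service 32; fixed 61; total 93.
No other subset beats 64.

Open Bravo and Delta; minimum total cost 64.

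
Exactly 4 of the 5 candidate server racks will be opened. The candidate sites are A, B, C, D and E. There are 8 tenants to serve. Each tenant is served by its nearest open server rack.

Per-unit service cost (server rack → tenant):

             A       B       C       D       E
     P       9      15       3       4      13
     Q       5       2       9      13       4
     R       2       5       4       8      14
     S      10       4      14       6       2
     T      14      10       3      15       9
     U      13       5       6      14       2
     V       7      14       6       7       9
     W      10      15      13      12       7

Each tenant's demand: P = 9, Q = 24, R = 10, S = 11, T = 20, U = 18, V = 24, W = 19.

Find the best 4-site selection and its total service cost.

Choose A, B, C and E; total service cost 490.

With exactly 4 open, each tenant uses its cheapest among the chosen.
{A, B, C, E}: P→C 3·9=27, Q→B 2·24=48, R→A 2·10=20, S→E 2·11=22, T→C 3·20=60, U→E 2·18=36, V→C 6·24=144, W→E 7·19=133. Service cost 490.
{B, C, D, E}: service cost 510
{A, C, D, E}: service cost 538
Among all 5 size-4 choices, {A, B, C, E} is lowest.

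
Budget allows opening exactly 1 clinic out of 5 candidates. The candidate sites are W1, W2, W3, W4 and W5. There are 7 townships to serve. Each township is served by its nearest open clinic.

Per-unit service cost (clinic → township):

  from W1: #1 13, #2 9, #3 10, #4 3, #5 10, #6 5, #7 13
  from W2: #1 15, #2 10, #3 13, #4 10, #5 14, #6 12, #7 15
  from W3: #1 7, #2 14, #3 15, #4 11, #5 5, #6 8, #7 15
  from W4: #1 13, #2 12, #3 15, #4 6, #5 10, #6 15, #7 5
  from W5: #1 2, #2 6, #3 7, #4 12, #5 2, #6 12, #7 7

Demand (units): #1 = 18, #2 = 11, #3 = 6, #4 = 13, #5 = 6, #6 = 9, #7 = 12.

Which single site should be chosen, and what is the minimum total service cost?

With exactly 1 open, each township uses its cheapest among the chosen.
{W5}: #1→W5 2·18=36, #2→W5 6·11=66, #3→W5 7·6=42, #4→W5 12·13=156, #5→W5 2·6=12, #6→W5 12·9=108, #7→W5 7·12=84. Service cost 504.
{W1}: service cost 693
{W4}: service cost 789
Among all 5 size-1 choices, {W5} is lowest.

Choose W5 only; total service cost 504.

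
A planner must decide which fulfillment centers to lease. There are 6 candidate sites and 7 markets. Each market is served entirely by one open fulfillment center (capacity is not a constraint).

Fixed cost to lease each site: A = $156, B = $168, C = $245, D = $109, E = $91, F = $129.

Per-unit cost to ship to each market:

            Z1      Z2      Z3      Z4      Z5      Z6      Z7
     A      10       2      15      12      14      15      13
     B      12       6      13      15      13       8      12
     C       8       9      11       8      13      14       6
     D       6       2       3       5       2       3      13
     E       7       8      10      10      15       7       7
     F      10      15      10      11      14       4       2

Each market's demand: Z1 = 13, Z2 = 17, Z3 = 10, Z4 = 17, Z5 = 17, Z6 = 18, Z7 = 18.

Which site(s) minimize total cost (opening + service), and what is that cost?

Open D and F; minimum total cost 589.

For any fixed open set, each market goes to its cheapest open site; total = fixed + service.
{D, F}: Z1→D 6·13=78, Z2→D 2·17=34, Z3→D 3·10=30, Z4→D 5·17=85, Z5→D 2·17=34, Z6→D 3·18=54, Z7→F 2·18=36. Service 351; fixed 238; total 589.
{D, E}: Z1→D 6·13=78, Z2→D 2·17=34, Z3→D 3·10=30, Z4→D 5·17=85, Z5→D 2·17=34, Z6→D 3·18=54, Z7→E 7·18=126. Service 441; fixed 200; total 641.
{D}: service 549 + fixed 109 = 658
{A, B, C, D, E, F}: service 351 + fixed 898 = 1249
No other subset beats 589.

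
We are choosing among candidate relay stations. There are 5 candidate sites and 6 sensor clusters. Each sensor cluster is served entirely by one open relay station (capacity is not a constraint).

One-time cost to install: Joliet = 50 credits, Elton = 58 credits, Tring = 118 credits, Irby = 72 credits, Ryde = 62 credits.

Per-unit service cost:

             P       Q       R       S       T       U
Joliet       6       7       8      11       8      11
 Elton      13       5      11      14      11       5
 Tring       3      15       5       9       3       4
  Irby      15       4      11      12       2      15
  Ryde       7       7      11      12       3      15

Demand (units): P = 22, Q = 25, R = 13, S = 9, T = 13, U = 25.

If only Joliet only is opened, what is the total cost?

Each sensor cluster is assigned to its cheapest site among the open ones.
{Joliet}: P→Joliet 6·22=132, Q→Joliet 7·25=175, R→Joliet 8·13=104, S→Joliet 11·9=99, T→Joliet 8·13=104, U→Joliet 11·25=275. Service 889; fixed 50; total 939.

Total cost: 939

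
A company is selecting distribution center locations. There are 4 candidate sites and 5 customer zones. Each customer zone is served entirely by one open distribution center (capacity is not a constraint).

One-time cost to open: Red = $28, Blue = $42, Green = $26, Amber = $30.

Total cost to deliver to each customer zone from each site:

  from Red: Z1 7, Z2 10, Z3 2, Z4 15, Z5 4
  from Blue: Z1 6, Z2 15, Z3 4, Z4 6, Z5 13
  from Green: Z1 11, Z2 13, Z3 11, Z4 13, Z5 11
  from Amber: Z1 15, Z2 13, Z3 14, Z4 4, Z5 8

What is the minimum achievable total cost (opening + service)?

Minimum total cost: 66

For any fixed open set, each customer zone goes to its cheapest open site; total = fixed + service.
{Red}: Z1→Red 7, Z2→Red 10, Z3→Red 2, Z4→Red 15, Z5→Red 4. Service 38; fixed 28; total 66.
{Amber}: Z1→Amber 15, Z2→Amber 13, Z3→Amber 14, Z4→Amber 4, Z5→Amber 8. Service 54; fixed 30; total 84.
{Red, Amber}: service 27 + fixed 58 = 85
{Red, Blue, Green, Amber}: service 26 + fixed 126 = 152
(All 15 nonempty subsets were checked; Red only is lowest.)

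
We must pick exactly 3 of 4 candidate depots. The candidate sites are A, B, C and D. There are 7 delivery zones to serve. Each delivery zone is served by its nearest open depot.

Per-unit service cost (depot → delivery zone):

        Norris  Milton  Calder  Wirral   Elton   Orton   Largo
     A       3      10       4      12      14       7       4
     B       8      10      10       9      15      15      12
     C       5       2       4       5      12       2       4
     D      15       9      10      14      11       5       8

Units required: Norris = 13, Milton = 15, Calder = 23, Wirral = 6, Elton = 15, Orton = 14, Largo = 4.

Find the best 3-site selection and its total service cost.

With exactly 3 open, each delivery zone uses its cheapest among the chosen.
{A, C, D}: Norris→A 3·13=39, Milton→C 2·15=30, Calder→A 4·23=92, Wirral→C 5·6=30, Elton→D 11·15=165, Orton→C 2·14=28, Largo→A 4·4=16. Service cost 400.
{A, B, C}: service cost 415
{B, C, D}: service cost 426
Among all 4 size-3 choices, {A, C, D} is lowest.

Choose A, C and D; total service cost 400.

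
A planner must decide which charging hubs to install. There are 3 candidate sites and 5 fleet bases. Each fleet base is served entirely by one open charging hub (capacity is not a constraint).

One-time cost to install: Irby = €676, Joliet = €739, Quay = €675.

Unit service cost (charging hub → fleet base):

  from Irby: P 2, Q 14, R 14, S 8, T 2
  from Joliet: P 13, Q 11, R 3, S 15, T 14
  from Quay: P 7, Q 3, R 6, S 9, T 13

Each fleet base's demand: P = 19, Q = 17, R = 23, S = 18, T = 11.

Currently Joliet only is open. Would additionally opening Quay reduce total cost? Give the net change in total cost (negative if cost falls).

Current service cost with {Joliet}: 927.
Adding Quay: each fleet base re-picks its cheapest; new service cost 558, saving 369.
Extra fixed cost: 675. Net change = 675 − 369 = 306.
(Totals: 1666 → 1972.)

No — net change +306 (cost rises by 306).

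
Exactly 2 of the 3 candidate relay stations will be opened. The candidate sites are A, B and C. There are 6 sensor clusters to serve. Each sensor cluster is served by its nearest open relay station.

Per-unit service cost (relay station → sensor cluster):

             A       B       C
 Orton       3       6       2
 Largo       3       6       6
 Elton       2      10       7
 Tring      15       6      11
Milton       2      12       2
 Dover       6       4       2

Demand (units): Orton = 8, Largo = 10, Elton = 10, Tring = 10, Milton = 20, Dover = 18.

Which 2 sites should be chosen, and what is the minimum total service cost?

Choose A and B; total service cost 246.

With exactly 2 open, each sensor cluster uses its cheapest among the chosen.
{A, B}: Orton→A 3·8=24, Largo→A 3·10=30, Elton→A 2·10=20, Tring→B 6·10=60, Milton→A 2·20=40, Dover→B 4·18=72. Service cost 246.
{A, C}: service cost 252
{B, C}: service cost 282
Among all 3 size-2 choices, {A, B} is lowest.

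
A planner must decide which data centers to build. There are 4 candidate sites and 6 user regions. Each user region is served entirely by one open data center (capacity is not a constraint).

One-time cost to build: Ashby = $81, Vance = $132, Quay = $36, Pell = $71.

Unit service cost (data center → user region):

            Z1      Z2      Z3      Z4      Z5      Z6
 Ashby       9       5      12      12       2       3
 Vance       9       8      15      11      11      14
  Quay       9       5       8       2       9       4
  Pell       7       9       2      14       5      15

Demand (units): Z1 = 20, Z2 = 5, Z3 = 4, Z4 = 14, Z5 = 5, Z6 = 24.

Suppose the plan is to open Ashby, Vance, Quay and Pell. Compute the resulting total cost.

Each user region is assigned to its cheapest site among the open ones.
{Ashby, Vance, Quay, Pell}: Z1→Pell 7·20=140, Z2→Ashby 5·5=25, Z3→Pell 2·4=8, Z4→Quay 2·14=28, Z5→Ashby 2·5=10, Z6→Ashby 3·24=72. Service 283; fixed 320; total 603.

Total cost: 603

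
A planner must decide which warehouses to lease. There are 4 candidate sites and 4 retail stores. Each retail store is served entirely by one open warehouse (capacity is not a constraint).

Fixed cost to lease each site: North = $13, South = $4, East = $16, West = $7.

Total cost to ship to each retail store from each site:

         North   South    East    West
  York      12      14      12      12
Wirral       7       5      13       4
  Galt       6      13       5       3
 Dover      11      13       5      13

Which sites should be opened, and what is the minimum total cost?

For any fixed open set, each retail store goes to its cheapest open site; total = fixed + service.
{West}: York→West 12, Wirral→West 4, Galt→West 3, Dover→West 13. Service 32; fixed 7; total 39.
{South, West}: service 32 + fixed 11 = 43
{South, East}: service 27 + fixed 20 = 47
{North, South, East, West}: service 24 + fixed 40 = 64
No other subset beats 39.

Open West only; minimum total cost 39.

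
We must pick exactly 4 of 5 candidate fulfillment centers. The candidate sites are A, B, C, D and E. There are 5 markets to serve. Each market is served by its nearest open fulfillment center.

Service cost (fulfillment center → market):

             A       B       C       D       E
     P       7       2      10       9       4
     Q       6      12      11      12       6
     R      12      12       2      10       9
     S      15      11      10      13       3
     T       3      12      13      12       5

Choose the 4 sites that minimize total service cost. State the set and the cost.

Choose A, B, C and E; total service cost 16.

With exactly 4 open, each market uses its cheapest among the chosen.
{A, B, C, E}: P→B 2, Q→A 6, R→C 2, S→E 3, T→A 3. Service cost 16.
{A, C, D, E}: service cost 18
{B, C, D, E}: service cost 18
Among all 5 size-4 choices, {A, B, C, E} is lowest.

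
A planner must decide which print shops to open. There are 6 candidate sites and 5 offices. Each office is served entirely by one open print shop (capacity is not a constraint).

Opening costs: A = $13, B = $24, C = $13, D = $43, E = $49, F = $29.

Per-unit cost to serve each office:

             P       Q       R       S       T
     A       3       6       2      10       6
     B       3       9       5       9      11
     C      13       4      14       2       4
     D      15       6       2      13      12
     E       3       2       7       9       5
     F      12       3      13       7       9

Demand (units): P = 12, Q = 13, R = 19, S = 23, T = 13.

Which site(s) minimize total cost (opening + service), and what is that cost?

For any fixed open set, each office goes to its cheapest open site; total = fixed + service.
{A, C}: P→A 3·12=36, Q→C 4·13=52, R→A 2·19=38, S→C 2·23=46, T→C 4·13=52. Service 224; fixed 26; total 250.
{A, C, F}: service 211 + fixed 55 = 266
{A, C, E}: service 198 + fixed 75 = 273
{A, B, C, D, E, F}: P→A 3·12=36, Q→E 2·13=26, R→A 2·19=38, S→C 2·23=46, T→C 4·13=52. Service 198; fixed 171; total 369.
No other subset beats 250.

Open A and C; minimum total cost 250.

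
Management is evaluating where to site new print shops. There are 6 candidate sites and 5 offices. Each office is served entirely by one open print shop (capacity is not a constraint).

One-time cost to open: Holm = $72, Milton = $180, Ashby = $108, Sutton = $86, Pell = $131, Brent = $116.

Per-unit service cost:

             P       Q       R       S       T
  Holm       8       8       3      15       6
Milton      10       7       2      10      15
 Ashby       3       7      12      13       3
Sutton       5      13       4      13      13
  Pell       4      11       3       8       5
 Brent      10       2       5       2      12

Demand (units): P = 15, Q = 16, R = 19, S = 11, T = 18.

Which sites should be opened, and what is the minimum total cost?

Open Ashby and Brent; minimum total cost 472.

For any fixed open set, each office goes to its cheapest open site; total = fixed + service.
{Ashby, Brent}: P→Ashby 3·15=45, Q→Brent 2·16=32, R→Brent 5·19=95, S→Brent 2·11=22, T→Ashby 3·18=54. Service 248; fixed 224; total 472.
{Holm, Ashby, Brent}: service 210 + fixed 296 = 506
{Pell, Brent}: service 261 + fixed 247 = 508
{Holm, Milton, Ashby, Sutton, Pell, Brent}: service 191 + fixed 693 = 884
No other subset beats 472.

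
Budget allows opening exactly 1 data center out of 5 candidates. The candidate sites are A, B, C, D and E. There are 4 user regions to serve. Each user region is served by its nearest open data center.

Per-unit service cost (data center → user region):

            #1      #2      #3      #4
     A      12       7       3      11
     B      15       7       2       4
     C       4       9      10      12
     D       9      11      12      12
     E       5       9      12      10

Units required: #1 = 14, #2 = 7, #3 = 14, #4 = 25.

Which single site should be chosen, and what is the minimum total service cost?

With exactly 1 open, each user region uses its cheapest among the chosen.
{B}: #1→B 15·14=210, #2→B 7·7=49, #3→B 2·14=28, #4→B 4·25=100. Service cost 387.
{A}: service cost 534
{E}: service cost 551
Among all 5 size-1 choices, {B} is lowest.

Choose B only; total service cost 387.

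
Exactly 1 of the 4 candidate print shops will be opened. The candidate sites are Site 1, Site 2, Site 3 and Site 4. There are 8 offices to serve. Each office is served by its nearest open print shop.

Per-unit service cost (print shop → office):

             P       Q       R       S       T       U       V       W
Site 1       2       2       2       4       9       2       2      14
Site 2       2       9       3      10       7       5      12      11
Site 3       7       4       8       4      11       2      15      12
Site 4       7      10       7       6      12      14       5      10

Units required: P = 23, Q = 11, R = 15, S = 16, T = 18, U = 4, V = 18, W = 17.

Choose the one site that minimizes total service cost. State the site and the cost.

With exactly 1 open, each office uses its cheapest among the chosen.
{Site 1}: P→Site 1 2·23=46, Q→Site 1 2·11=22, R→Site 1 2·15=30, S→Site 1 4·16=64, T→Site 1 9·18=162, U→Site 1 2·4=8, V→Site 1 2·18=36, W→Site 1 14·17=238. Service cost 606.
{Site 2}: service cost 899
{Site 4}: service cost 1004
Among all 4 size-1 choices, {Site 1} is lowest.

Choose Site 1 only; total service cost 606.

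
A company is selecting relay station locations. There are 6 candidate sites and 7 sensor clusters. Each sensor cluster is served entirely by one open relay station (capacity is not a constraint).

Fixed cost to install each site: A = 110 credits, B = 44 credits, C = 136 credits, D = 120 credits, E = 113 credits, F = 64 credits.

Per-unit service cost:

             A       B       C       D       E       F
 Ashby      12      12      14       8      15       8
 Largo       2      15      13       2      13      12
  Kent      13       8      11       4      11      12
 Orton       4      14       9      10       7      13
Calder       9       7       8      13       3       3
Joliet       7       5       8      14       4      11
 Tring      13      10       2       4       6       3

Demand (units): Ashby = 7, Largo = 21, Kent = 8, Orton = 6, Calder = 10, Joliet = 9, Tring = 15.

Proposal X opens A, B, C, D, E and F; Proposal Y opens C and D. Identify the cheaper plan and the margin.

Proposal X: {A, B, C, D, E, F}: Ashby→D 8·7=56, Largo→A 2·21=42, Kent→D 4·8=32, Orton→A 4·6=24, Calder→E 3·10=30, Joliet→E 4·9=36, Tring→C 2·15=30. Service 250; fixed 587; total 837.
Proposal Y: {C, D}: Ashby→D 8·7=56, Largo→D 2·21=42, Kent→D 4·8=32, Orton→C 9·6=54, Calder→C 8·10=80, Joliet→C 8·9=72, Tring→C 2·15=30. Service 366; fixed 256; total 622.
Difference: |837 − 622| = 215.

Proposal Y is cheaper by 215.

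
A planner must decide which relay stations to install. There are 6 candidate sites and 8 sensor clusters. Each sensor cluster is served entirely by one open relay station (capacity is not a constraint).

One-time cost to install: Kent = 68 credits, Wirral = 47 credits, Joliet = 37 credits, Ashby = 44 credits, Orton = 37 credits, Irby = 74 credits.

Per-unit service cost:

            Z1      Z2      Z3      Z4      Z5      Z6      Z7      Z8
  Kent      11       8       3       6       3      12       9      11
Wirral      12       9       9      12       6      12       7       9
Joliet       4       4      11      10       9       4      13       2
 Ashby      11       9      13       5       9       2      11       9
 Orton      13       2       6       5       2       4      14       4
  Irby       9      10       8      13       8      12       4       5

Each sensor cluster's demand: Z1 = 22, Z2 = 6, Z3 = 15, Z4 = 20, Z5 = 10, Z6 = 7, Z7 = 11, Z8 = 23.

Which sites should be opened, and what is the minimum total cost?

For any fixed open set, each sensor cluster goes to its cheapest open site; total = fixed + service.
{Joliet, Orton, Irby}: Z1→Joliet 4·22=88, Z2→Orton 2·6=12, Z3→Orton 6·15=90, Z4→Orton 5·20=100, Z5→Orton 2·10=20, Z6→Joliet 4·7=28, Z7→Irby 4·11=44, Z8→Joliet 2·23=46. Service 428; fixed 148; total 576.
{Kent, Joliet, Orton}: service 438 + fixed 142 = 580
{Wirral, Joliet, Orton}: service 461 + fixed 121 = 582
{Kent, Wirral, Joliet, Ashby, Orton, Irby}: service 369 + fixed 307 = 676
No other subset beats 576.

Open Joliet, Orton and Irby; minimum total cost 576.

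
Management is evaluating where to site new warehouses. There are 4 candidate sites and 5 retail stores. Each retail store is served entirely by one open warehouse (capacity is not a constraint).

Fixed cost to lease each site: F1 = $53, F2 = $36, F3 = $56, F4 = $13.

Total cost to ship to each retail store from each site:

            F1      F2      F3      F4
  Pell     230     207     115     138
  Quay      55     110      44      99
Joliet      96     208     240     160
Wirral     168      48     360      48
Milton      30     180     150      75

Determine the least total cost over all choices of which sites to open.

For any fixed open set, each retail store goes to its cheapest open site; total = fixed + service.
{F1, F4}: Pell→F4 138, Quay→F1 55, Joliet→F1 96, Wirral→F4 48, Milton→F1 30. Service 367; fixed 66; total 433.
{F1, F3, F4}: service 333 + fixed 122 = 455
{F1, F2, F4}: service 367 + fixed 102 = 469
{F1, F2, F3, F4}: Pell→F3 115, Quay→F3 44, Joliet→F1 96, Wirral→F2 48, Milton→F1 30. Service 333; fixed 158; total 491.
No other subset beats 433.

Minimum total cost: 433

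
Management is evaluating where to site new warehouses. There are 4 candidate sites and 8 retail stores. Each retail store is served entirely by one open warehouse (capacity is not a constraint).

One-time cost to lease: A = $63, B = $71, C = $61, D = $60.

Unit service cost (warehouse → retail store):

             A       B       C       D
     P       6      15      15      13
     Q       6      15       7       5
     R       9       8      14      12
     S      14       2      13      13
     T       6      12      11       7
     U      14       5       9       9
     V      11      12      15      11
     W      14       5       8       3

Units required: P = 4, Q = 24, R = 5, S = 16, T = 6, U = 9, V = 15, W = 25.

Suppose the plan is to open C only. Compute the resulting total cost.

Total cost: 1139

Each retail store is assigned to its cheapest site among the open ones.
{C}: P→C 15·4=60, Q→C 7·24=168, R→C 14·5=70, S→C 13·16=208, T→C 11·6=66, U→C 9·9=81, V→C 15·15=225, W→C 8·25=200. Service 1078; fixed 61; total 1139.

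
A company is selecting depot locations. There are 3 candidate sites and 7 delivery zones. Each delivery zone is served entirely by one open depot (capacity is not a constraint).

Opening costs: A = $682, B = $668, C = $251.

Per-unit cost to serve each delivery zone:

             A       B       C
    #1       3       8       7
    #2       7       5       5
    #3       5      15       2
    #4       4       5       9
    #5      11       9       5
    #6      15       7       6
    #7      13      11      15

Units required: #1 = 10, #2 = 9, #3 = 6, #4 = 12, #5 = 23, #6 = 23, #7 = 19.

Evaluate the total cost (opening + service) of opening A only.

Each delivery zone is assigned to its cheapest site among the open ones.
{A}: #1→A 3·10=30, #2→A 7·9=63, #3→A 5·6=30, #4→A 4·12=48, #5→A 11·23=253, #6→A 15·23=345, #7→A 13·19=247. Service 1016; fixed 682; total 1698.

Total cost: 1698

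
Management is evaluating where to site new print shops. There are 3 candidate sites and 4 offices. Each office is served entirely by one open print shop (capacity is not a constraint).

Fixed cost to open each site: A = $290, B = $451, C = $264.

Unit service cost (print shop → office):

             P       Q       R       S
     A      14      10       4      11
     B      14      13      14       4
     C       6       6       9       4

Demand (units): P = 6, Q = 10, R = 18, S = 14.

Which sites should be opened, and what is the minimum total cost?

For any fixed open set, each office goes to its cheapest open site; total = fixed + service.
{C}: P→C 6·6=36, Q→C 6·10=60, R→C 9·18=162, S→C 4·14=56. Service 314; fixed 264; total 578.
{A}: service 410 + fixed 290 = 700
{A, C}: P→C 6·6=36, Q→C 6·10=60, R→A 4·18=72, S→C 4·14=56. Service 224; fixed 554; total 778.
{A, B, C}: service 224 + fixed 1005 = 1229
No other subset beats 578.

Open C only; minimum total cost 578.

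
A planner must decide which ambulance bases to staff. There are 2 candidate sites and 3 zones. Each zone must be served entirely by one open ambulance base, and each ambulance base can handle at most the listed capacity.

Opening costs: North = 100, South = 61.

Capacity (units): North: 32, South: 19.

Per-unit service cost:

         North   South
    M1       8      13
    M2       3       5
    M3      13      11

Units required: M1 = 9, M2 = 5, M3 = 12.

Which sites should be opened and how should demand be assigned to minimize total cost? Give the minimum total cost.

Minimum total cost: 343

Open {North}: M1→North 8·9=72, M2→North 3·5=15, M3→North 13·12=156.
Loads: North carries 26/32. Service 243; fixed 100; total 343.
Next best feasible plan costs 380.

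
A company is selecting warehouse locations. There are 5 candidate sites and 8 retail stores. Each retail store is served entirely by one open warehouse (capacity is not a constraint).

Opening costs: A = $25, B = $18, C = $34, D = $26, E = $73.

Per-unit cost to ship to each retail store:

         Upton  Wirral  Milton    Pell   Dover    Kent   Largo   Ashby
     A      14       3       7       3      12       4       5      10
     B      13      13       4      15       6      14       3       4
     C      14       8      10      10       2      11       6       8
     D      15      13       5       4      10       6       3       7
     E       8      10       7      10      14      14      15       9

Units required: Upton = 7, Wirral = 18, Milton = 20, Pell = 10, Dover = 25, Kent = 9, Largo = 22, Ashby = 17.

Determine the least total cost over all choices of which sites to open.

For any fixed open set, each retail store goes to its cheapest open site; total = fixed + service.
{A, B, C}: Upton→B 13·7=91, Wirral→A 3·18=54, Milton→B 4·20=80, Pell→A 3·10=30, Dover→C 2·25=50, Kent→A 4·9=36, Largo→B 3·22=66, Ashby→B 4·17=68. Service 475; fixed 77; total 552.
{A, B, C, D}: service 475 + fixed 103 = 578
{A, B, C, E}: service 440 + fixed 150 = 590
{A, B, C, D, E}: service 440 + fixed 176 = 616
No other subset beats 552.

Minimum total cost: 552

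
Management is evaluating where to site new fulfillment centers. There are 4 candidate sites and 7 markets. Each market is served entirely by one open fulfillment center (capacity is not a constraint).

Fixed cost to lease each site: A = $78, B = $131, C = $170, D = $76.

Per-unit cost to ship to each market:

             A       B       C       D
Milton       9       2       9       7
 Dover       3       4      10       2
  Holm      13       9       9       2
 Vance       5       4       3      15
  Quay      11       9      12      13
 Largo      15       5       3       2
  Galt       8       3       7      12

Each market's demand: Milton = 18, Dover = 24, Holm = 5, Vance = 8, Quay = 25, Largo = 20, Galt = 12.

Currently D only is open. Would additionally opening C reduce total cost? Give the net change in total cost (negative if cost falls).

Yes — net change −11 (cost falls by 11).

Current service cost with {D}: 813.
Adding C: each market re-picks its cheapest; new service cost 632, saving 181.
Extra fixed cost: 170. Net change = 170 − 181 = -11.
(Totals: 889 → 878.)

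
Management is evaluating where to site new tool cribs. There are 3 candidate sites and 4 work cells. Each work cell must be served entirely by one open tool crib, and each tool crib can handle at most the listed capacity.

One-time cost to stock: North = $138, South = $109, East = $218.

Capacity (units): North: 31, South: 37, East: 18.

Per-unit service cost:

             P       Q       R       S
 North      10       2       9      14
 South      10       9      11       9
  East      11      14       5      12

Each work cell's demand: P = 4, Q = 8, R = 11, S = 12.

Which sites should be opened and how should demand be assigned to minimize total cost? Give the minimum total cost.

Minimum total cost: 450

Open {South}: P→South 10·4=40, Q→South 9·8=72, R→South 11·11=121, S→South 9·12=108.
Loads: South carries 35/37. Service 341; fixed 109; total 450.
Next best feasible plan costs 510.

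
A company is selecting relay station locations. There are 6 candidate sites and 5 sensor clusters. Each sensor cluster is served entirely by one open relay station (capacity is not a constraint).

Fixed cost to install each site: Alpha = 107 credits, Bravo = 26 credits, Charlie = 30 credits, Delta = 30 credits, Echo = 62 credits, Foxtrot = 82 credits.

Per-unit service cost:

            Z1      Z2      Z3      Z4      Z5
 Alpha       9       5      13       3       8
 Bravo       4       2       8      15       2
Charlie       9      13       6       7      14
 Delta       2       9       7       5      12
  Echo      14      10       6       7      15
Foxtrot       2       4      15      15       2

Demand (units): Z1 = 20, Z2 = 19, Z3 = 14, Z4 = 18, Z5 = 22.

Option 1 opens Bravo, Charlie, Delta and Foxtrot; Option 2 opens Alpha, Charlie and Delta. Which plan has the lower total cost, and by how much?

Option 1: {Bravo, Charlie, Delta, Foxtrot}: Z1→Delta 2·20=40, Z2→Bravo 2·19=38, Z3→Charlie 6·14=84, Z4→Delta 5·18=90, Z5→Bravo 2·22=44. Service 296; fixed 168; total 464.
Option 2: {Alpha, Charlie, Delta}: Z1→Delta 2·20=40, Z2→Alpha 5·19=95, Z3→Charlie 6·14=84, Z4→Alpha 3·18=54, Z5→Alpha 8·22=176. Service 449; fixed 167; total 616.
Difference: |464 − 616| = 152.

Option 1 is cheaper by 152.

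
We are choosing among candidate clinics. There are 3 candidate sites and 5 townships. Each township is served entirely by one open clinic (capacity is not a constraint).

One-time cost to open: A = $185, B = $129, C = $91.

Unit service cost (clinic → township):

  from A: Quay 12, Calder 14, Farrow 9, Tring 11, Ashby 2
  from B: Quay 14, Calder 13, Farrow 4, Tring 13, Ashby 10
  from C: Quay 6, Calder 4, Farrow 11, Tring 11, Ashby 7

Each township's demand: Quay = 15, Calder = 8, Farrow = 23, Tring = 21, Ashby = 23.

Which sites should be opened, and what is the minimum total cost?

For any fixed open set, each township goes to its cheapest open site; total = fixed + service.
{B, C}: Quay→C 6·15=90, Calder→C 4·8=32, Farrow→B 4·23=92, Tring→C 11·21=231, Ashby→C 7·23=161. Service 606; fixed 220; total 826.
{C}: service 767 + fixed 91 = 858
{A, C}: service 606 + fixed 276 = 882
{A, B, C}: service 491 + fixed 405 = 896
No other subset beats 826.

Open B and C; minimum total cost 826.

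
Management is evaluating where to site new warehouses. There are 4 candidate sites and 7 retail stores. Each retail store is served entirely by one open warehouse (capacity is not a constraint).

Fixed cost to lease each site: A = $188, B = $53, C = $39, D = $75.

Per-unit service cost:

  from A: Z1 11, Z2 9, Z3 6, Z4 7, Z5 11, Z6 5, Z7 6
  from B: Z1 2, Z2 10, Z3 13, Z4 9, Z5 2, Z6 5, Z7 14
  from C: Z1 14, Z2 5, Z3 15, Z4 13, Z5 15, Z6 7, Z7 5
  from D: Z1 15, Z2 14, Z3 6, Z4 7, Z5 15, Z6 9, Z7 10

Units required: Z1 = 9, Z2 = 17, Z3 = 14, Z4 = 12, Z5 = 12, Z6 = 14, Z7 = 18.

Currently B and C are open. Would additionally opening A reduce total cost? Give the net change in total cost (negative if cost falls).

No — net change +66 (cost rises by 66).

Current service cost with {B, C}: 577.
Adding A: each retail store re-picks its cheapest; new service cost 455, saving 122.
Extra fixed cost: 188. Net change = 188 − 122 = 66.
(Totals: 669 → 735.)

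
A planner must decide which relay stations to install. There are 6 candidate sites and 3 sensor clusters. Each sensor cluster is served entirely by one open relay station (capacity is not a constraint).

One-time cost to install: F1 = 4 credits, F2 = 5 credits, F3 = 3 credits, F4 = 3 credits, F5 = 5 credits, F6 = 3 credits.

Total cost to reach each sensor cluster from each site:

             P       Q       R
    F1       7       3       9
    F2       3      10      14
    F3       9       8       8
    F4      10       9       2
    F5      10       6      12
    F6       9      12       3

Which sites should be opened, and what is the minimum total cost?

For any fixed open set, each sensor cluster goes to its cheapest open site; total = fixed + service.
{F1, F4}: P→F1 7, Q→F1 3, R→F4 2. Service 12; fixed 7; total 19.
{F1, F2, F4}: service 8 + fixed 12 = 20
{F1, F6}: P→F1 7, Q→F1 3, R→F6 3. Service 13; fixed 7; total 20.
{F1, F2, F3, F4, F5, F6}: P→F2 3, Q→F1 3, R→F4 2. Service 8; fixed 23; total 31.
No other subset beats 19.

Open F1 and F4; minimum total cost 19.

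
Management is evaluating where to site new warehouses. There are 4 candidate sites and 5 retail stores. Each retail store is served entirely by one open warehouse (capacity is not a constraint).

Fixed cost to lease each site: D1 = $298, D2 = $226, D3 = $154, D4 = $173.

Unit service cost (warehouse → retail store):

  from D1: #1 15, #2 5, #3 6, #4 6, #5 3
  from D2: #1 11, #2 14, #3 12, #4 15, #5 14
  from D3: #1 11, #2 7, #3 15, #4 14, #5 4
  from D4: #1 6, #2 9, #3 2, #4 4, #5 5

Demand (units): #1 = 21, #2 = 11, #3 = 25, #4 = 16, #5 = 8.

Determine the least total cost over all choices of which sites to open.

For any fixed open set, each retail store goes to its cheapest open site; total = fixed + service.
{D4}: #1→D4 6·21=126, #2→D4 9·11=99, #3→D4 2·25=50, #4→D4 4·16=64, #5→D4 5·8=40. Service 379; fixed 173; total 552.
{D3, D4}: service 349 + fixed 327 = 676
{D2, D4}: service 379 + fixed 399 = 778
{D1, D2, D3, D4}: service 319 + fixed 851 = 1170
(All 15 nonempty subsets were checked; D4 only is lowest.)

Minimum total cost: 552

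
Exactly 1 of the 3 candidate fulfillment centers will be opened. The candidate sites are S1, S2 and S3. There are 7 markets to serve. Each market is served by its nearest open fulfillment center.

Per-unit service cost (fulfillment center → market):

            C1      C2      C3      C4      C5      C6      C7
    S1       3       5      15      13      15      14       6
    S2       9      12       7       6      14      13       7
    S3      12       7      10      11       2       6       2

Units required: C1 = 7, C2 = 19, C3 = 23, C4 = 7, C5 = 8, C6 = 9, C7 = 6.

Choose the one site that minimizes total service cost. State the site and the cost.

With exactly 1 open, each market uses its cheapest among the chosen.
{S3}: C1→S3 12·7=84, C2→S3 7·19=133, C3→S3 10·23=230, C4→S3 11·7=77, C5→S3 2·8=16, C6→S3 6·9=54, C7→S3 2·6=12. Service cost 606.
{S2}: service cost 765
{S1}: service cost 834
Among all 3 size-1 choices, {S3} is lowest.

Choose S3 only; total service cost 606.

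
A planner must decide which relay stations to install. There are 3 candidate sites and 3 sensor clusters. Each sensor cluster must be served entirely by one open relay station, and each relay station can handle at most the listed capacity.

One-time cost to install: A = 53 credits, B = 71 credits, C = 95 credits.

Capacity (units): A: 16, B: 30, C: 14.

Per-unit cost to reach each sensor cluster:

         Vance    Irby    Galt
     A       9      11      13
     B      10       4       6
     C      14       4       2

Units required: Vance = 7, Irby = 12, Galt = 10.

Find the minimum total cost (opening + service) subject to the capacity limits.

Open {B}: Vance→B 10·7=70, Irby→B 4·12=48, Galt→B 6·10=60.
Loads: B carries 29/30. Service 178; fixed 71; total 249.
Next best feasible plan costs 295.

Minimum total cost: 249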